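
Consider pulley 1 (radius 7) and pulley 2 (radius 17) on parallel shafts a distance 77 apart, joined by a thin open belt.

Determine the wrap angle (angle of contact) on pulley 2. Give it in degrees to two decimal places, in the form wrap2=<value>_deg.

wrap2=194.92_deg

open belt: β = asin((r2−r1)/C) = asin(10/77) = 7.4621°
wrap1 = π − 2β = 165.0758°
wrap2 = π + 2β = 194.9242°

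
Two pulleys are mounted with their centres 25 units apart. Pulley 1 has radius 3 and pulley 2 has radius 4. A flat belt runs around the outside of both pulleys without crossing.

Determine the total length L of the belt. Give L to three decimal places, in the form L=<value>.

open belt: β = asin((r2−r1)/C) = asin(1/25) = 2.2924°
wrap1 = π − 2β = 175.4151°
wrap2 = π + 2β = 184.5849°
tangent length = C·cosβ = 24.9800
L = r1·wrap1 + r2·wrap2 + 2·C·cosβ = 3·3.0616 + 4·3.2216 + 2·24.9800 = 72.0312

L=72.031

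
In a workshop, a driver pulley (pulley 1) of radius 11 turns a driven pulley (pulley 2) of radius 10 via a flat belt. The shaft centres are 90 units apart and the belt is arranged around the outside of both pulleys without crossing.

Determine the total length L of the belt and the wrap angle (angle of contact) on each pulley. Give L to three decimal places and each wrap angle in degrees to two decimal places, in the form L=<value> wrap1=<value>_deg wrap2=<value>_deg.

L=245.985 wrap1=181.27_deg wrap2=178.73_deg

open belt: β = asin((r2−r1)/C) = asin(-1/90) = -0.6366°
wrap1 = π − 2β = 181.2733°
wrap2 = π + 2β = 178.7267°
tangent length = C·cosβ = 89.9944
L = r1·wrap1 + r2·wrap2 + 2·C·cosβ = 11·3.1638 + 10·3.1194 + 2·89.9944 = 245.9846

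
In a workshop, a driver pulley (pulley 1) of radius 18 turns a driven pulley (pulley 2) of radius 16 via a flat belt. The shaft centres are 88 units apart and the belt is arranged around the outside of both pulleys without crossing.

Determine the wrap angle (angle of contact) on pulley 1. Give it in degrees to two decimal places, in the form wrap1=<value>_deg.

open belt: β = asin((r2−r1)/C) = asin(-2/88) = -1.3023°
wrap1 = π − 2β = 182.6046°
wrap2 = π + 2β = 177.3954°

wrap1=182.60_deg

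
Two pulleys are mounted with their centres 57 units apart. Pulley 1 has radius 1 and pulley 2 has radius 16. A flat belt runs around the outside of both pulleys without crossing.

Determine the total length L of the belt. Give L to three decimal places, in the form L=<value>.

open belt: β = asin((r2−r1)/C) = asin(15/57) = 15.2575°
wrap1 = π − 2β = 149.4850°
wrap2 = π + 2β = 210.5150°
tangent length = C·cosβ = 54.9909
L = r1·wrap1 + r2·wrap2 + 2·C·cosβ = 1·2.6090 + 16·3.6742 + 2·54.9909 = 171.3777

L=171.378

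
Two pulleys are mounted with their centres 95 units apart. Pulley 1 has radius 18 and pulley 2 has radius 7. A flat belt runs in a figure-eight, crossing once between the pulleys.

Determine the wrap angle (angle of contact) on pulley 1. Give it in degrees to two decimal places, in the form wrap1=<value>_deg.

wrap1=210.52_deg

crossed belt: β = asin((r1+r2)/C) = asin(25/95) = 15.2575°
wrap1 = wrap2 = π + 2β = 210.5150°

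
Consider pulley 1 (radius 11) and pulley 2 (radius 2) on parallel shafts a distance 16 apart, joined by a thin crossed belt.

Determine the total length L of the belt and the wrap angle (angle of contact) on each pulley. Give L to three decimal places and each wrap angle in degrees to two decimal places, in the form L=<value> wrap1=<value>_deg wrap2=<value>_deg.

L=84.155 wrap1=288.68_deg wrap2=288.68_deg

crossed belt: β = asin((r1+r2)/C) = asin(13/16) = 54.3409°
wrap1 = wrap2 = π + 2β = 288.6818°
tangent length = C·cosβ = 9.3274
L = (r1+r2)·wrap + 2·C·cosβ = 13·5.0384 + 2·9.3274 = 84.1546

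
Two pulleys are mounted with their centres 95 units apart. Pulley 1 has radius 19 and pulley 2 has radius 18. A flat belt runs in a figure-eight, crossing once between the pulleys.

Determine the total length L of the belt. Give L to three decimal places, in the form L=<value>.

L=320.841

crossed belt: β = asin((r1+r2)/C) = asin(37/95) = 22.9218°
wrap1 = wrap2 = π + 2β = 225.8435°
tangent length = C·cosβ = 87.4986
L = (r1+r2)·wrap + 2·C·cosβ = 37·3.9417 + 2·87.4986 = 320.8405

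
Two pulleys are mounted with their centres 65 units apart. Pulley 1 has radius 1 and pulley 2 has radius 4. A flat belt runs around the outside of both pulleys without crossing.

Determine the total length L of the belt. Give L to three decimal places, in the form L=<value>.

open belt: β = asin((r2−r1)/C) = asin(3/65) = 2.6454°
wrap1 = π − 2β = 174.7093°
wrap2 = π + 2β = 185.2907°
tangent length = C·cosβ = 64.9307
L = r1·wrap1 + r2·wrap2 + 2·C·cosβ = 1·3.0493 + 4·3.2339 + 2·64.9307 = 145.8464

L=145.846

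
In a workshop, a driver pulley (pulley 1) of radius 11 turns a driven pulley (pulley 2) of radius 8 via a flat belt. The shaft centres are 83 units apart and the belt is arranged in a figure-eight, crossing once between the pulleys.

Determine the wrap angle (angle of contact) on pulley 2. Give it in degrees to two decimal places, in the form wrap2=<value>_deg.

wrap2=206.47_deg

crossed belt: β = asin((r1+r2)/C) = asin(19/83) = 13.2332°
wrap1 = wrap2 = π + 2β = 206.4665°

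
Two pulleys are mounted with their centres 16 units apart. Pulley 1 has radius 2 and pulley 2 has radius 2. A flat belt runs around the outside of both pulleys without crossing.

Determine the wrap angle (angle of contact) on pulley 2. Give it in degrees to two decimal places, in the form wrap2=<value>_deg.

wrap2=180.00_deg

open belt: β = asin((r2−r1)/C) = asin(0/16) = 0.0000°
wrap1 = π − 2β = 180.0000°
wrap2 = π + 2β = 180.0000°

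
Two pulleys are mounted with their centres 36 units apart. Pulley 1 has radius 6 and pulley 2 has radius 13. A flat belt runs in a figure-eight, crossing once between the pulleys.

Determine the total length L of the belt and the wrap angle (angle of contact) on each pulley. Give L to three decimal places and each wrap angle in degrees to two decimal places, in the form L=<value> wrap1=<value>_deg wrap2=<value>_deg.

crossed belt: β = asin((r1+r2)/C) = asin(19/36) = 31.8554°
wrap1 = wrap2 = π + 2β = 243.7109°
tangent length = C·cosβ = 30.5778
L = (r1+r2)·wrap + 2·C·cosβ = 19·4.2536 + 2·30.5778 = 141.9731

L=141.973 wrap1=243.71_deg wrap2=243.71_deg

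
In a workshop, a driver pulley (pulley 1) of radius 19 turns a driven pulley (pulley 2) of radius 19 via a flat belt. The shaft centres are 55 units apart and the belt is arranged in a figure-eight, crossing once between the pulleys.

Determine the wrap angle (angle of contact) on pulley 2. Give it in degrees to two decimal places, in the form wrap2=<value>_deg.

wrap2=267.40_deg

crossed belt: β = asin((r1+r2)/C) = asin(38/55) = 43.7021°
wrap1 = wrap2 = π + 2β = 267.4042°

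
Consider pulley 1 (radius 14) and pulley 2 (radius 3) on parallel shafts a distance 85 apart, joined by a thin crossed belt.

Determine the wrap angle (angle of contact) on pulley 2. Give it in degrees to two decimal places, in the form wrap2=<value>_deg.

wrap2=203.07_deg

crossed belt: β = asin((r1+r2)/C) = asin(17/85) = 11.5370°
wrap1 = wrap2 = π + 2β = 203.0739°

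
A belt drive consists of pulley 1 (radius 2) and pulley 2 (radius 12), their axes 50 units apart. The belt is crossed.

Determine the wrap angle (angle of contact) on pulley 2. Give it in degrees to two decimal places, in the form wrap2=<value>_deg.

crossed belt: β = asin((r1+r2)/C) = asin(14/50) = 16.2602°
wrap1 = wrap2 = π + 2β = 212.5204°

wrap2=212.52_deg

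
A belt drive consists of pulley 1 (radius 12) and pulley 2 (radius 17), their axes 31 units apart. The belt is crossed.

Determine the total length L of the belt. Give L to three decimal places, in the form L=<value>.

L=183.173

crossed belt: β = asin((r1+r2)/C) = asin(29/31) = 69.3065°
wrap1 = wrap2 = π + 2β = 318.6129°
tangent length = C·cosβ = 10.9545
L = (r1+r2)·wrap + 2·C·cosβ = 29·5.5608 + 2·10.9545 = 183.1734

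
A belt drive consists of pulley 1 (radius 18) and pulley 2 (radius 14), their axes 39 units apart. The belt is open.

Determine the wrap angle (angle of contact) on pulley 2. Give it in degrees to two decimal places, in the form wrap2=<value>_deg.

wrap2=168.23_deg

open belt: β = asin((r2−r1)/C) = asin(-4/39) = -5.8868°
wrap1 = π − 2β = 191.7737°
wrap2 = π + 2β = 168.2263°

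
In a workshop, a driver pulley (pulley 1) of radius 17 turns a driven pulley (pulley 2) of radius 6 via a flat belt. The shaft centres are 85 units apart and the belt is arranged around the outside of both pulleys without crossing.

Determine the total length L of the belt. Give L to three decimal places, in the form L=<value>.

open belt: β = asin((r2−r1)/C) = asin(-11/85) = -7.4356°
wrap1 = π − 2β = 194.8712°
wrap2 = π + 2β = 165.1288°
tangent length = C·cosβ = 84.2852
L = r1·wrap1 + r2·wrap2 + 2·C·cosβ = 17·3.4011 + 6·2.8820 + 2·84.2852 = 243.6822

L=243.682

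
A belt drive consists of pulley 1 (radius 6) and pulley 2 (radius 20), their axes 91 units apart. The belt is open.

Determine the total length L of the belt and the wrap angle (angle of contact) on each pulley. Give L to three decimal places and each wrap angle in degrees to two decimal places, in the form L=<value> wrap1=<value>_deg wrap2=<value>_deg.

L=265.840 wrap1=162.30_deg wrap2=197.70_deg

open belt: β = asin((r2−r1)/C) = asin(14/91) = 8.8499°
wrap1 = π − 2β = 162.3002°
wrap2 = π + 2β = 197.6998°
tangent length = C·cosβ = 89.9166
L = r1·wrap1 + r2·wrap2 + 2·C·cosβ = 6·2.8327 + 20·3.4505 + 2·89.9166 = 265.8395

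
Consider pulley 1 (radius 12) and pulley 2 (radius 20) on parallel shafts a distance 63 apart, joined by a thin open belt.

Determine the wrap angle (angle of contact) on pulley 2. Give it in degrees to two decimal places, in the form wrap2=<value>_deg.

wrap2=194.59_deg

open belt: β = asin((r2−r1)/C) = asin(8/63) = 7.2954°
wrap1 = π − 2β = 165.4093°
wrap2 = π + 2β = 194.5907°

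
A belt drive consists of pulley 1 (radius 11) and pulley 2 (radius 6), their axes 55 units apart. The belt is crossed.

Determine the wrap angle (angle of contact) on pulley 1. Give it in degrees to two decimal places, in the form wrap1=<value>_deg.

crossed belt: β = asin((r1+r2)/C) = asin(17/55) = 18.0045°
wrap1 = wrap2 = π + 2β = 216.0089°

wrap1=216.01_deg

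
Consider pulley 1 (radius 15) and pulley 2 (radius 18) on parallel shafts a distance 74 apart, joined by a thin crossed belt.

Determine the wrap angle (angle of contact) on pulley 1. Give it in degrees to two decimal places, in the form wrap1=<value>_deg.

crossed belt: β = asin((r1+r2)/C) = asin(33/74) = 26.4839°
wrap1 = wrap2 = π + 2β = 232.9678°

wrap1=232.97_deg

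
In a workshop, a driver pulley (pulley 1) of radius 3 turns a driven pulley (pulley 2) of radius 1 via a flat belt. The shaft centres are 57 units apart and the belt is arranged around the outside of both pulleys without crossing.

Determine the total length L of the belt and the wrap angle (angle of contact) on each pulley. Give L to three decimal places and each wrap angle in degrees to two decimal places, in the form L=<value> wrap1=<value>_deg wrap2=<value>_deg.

open belt: β = asin((r2−r1)/C) = asin(-2/57) = -2.0108°
wrap1 = π − 2β = 184.0216°
wrap2 = π + 2β = 175.9784°
tangent length = C·cosβ = 56.9649
L = r1·wrap1 + r2·wrap2 + 2·C·cosβ = 3·3.2118 + 1·3.0714 + 2·56.9649 = 126.6366

L=126.637 wrap1=184.02_deg wrap2=175.98_deg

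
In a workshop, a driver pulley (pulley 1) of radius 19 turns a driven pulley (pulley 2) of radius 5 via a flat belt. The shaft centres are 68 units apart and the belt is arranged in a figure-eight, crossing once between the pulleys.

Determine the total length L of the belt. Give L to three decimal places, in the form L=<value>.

crossed belt: β = asin((r1+r2)/C) = asin(24/68) = 20.6673°
wrap1 = wrap2 = π + 2β = 221.3346°
tangent length = C·cosβ = 63.6239
L = (r1+r2)·wrap + 2·C·cosβ = 24·3.8630 + 2·63.6239 = 219.9602

L=219.960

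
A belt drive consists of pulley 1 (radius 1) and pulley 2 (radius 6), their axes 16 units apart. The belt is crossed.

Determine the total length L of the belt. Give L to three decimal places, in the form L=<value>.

L=57.106

crossed belt: β = asin((r1+r2)/C) = asin(7/16) = 25.9445°
wrap1 = wrap2 = π + 2β = 231.8890°
tangent length = C·cosβ = 14.3875
L = (r1+r2)·wrap + 2·C·cosβ = 7·4.0472 + 2·14.3875 = 57.1056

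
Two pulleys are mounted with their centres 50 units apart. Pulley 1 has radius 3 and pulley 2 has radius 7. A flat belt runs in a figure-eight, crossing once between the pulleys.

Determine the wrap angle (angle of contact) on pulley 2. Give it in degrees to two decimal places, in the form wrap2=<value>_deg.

wrap2=203.07_deg

crossed belt: β = asin((r1+r2)/C) = asin(10/50) = 11.5370°
wrap1 = wrap2 = π + 2β = 203.0739°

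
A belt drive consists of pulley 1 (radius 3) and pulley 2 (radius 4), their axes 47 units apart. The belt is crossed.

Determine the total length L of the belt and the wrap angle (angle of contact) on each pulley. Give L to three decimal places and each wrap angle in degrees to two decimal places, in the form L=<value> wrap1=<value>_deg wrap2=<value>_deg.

crossed belt: β = asin((r1+r2)/C) = asin(7/47) = 8.5653°
wrap1 = wrap2 = π + 2β = 197.1306°
tangent length = C·cosβ = 46.4758
L = (r1+r2)·wrap + 2·C·cosβ = 7·3.4406 + 2·46.4758 = 117.0356

L=117.036 wrap1=197.13_deg wrap2=197.13_deg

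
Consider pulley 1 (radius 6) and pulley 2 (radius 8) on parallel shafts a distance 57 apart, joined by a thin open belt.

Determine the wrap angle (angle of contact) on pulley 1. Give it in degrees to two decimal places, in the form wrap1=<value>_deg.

open belt: β = asin((r2−r1)/C) = asin(2/57) = 2.0108°
wrap1 = π − 2β = 175.9784°
wrap2 = π + 2β = 184.0216°

wrap1=175.98_deg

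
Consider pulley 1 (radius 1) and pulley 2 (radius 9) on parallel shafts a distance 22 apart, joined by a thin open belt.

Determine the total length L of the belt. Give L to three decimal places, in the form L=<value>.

L=78.358

open belt: β = asin((r2−r1)/C) = asin(8/22) = 21.3237°
wrap1 = π − 2β = 137.3526°
wrap2 = π + 2β = 222.6474°
tangent length = C·cosβ = 20.4939
L = r1·wrap1 + r2·wrap2 + 2·C·cosβ = 1·2.3973 + 9·3.8859 + 2·20.4939 = 78.3584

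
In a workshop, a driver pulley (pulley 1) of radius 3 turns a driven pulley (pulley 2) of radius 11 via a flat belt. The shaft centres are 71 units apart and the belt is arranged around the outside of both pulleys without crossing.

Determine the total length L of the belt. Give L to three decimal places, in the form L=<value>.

L=186.885

open belt: β = asin((r2−r1)/C) = asin(8/71) = 6.4696°
wrap1 = π − 2β = 167.0608°
wrap2 = π + 2β = 192.9392°
tangent length = C·cosβ = 70.5479
L = r1·wrap1 + r2·wrap2 + 2·C·cosβ = 3·2.9158 + 11·3.3674 + 2·70.5479 = 186.8847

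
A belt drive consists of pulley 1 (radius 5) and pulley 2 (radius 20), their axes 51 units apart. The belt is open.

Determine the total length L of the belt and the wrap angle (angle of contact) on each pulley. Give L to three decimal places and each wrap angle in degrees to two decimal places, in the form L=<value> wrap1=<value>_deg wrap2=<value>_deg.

L=184.984 wrap1=145.79_deg wrap2=214.21_deg

open belt: β = asin((r2−r1)/C) = asin(15/51) = 17.1046°
wrap1 = π − 2β = 145.7907°
wrap2 = π + 2β = 214.2093°
tangent length = C·cosβ = 48.7442
L = r1·wrap1 + r2·wrap2 + 2·C·cosβ = 5·2.5445 + 20·3.7387 + 2·48.7442 = 184.9842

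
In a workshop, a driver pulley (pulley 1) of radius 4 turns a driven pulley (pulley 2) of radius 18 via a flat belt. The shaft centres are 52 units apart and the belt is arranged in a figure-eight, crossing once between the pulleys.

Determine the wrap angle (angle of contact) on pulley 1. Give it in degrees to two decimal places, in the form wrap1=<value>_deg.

wrap1=230.06_deg

crossed belt: β = asin((r1+r2)/C) = asin(22/52) = 25.0290°
wrap1 = wrap2 = π + 2β = 230.0580°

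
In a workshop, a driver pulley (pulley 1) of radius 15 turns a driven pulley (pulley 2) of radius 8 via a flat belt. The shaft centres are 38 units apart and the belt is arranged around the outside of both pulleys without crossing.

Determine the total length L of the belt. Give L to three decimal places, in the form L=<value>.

open belt: β = asin((r2−r1)/C) = asin(-7/38) = -10.6151°
wrap1 = π − 2β = 201.2302°
wrap2 = π + 2β = 158.7698°
tangent length = C·cosβ = 37.3497
L = r1·wrap1 + r2·wrap2 + 2·C·cosβ = 15·3.5121 + 8·2.7711 + 2·37.3497 = 149.5498

L=149.550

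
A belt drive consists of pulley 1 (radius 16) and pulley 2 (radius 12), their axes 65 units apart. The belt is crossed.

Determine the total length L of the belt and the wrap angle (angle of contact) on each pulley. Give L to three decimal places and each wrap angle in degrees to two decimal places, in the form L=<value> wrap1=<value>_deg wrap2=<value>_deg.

L=230.224 wrap1=231.03_deg wrap2=231.03_deg

crossed belt: β = asin((r1+r2)/C) = asin(28/65) = 25.5164°
wrap1 = wrap2 = π + 2β = 231.0328°
tangent length = C·cosβ = 58.6600
L = (r1+r2)·wrap + 2·C·cosβ = 28·4.0323 + 2·58.6600 = 230.2240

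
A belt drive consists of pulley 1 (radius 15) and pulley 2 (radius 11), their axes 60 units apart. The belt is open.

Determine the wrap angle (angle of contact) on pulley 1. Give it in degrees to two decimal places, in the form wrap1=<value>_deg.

open belt: β = asin((r2−r1)/C) = asin(-4/60) = -3.8226°
wrap1 = π − 2β = 187.6451°
wrap2 = π + 2β = 172.3549°

wrap1=187.65_deg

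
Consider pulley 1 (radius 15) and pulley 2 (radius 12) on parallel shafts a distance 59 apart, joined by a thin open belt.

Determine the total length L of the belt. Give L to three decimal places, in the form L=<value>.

open belt: β = asin((r2−r1)/C) = asin(-3/59) = -2.9146°
wrap1 = π − 2β = 185.8292°
wrap2 = π + 2β = 174.1708°
tangent length = C·cosβ = 58.9237
L = r1·wrap1 + r2·wrap2 + 2·C·cosβ = 15·3.2433 + 12·3.0399 + 2·58.9237 = 202.9756

L=202.976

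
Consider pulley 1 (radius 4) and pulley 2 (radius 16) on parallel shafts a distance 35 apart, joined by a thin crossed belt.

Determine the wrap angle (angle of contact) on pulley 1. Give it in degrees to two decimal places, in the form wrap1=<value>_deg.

crossed belt: β = asin((r1+r2)/C) = asin(20/35) = 34.8499°
wrap1 = wrap2 = π + 2β = 249.6998°

wrap1=249.70_deg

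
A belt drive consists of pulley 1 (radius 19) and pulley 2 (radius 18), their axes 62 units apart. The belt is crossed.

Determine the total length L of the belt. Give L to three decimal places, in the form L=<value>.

crossed belt: β = asin((r1+r2)/C) = asin(37/62) = 36.6392°
wrap1 = wrap2 = π + 2β = 253.2784°
tangent length = C·cosβ = 49.7494
L = (r1+r2)·wrap + 2·C·cosβ = 37·4.4205 + 2·49.7494 = 263.0588

L=263.059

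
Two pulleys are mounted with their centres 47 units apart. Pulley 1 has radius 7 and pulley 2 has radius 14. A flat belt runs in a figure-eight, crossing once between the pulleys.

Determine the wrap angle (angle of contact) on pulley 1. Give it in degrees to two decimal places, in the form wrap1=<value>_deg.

wrap1=233.08_deg

crossed belt: β = asin((r1+r2)/C) = asin(21/47) = 26.5391°
wrap1 = wrap2 = π + 2β = 233.0782°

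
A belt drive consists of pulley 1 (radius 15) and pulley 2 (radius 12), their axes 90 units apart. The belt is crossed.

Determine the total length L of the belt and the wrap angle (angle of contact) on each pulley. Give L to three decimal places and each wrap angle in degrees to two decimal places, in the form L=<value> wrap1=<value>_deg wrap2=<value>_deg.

L=272.985 wrap1=214.92_deg wrap2=214.92_deg

crossed belt: β = asin((r1+r2)/C) = asin(27/90) = 17.4576°
wrap1 = wrap2 = π + 2β = 214.9152°
tangent length = C·cosβ = 85.8545
L = (r1+r2)·wrap + 2·C·cosβ = 27·3.7510 + 2·85.8545 = 272.9855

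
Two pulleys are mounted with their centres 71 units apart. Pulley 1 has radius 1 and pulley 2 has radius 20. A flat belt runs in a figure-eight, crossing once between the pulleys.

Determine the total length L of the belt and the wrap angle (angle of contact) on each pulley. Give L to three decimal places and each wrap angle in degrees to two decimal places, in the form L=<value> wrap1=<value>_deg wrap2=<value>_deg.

L=214.231 wrap1=214.41_deg wrap2=214.41_deg

crossed belt: β = asin((r1+r2)/C) = asin(21/71) = 17.2040°
wrap1 = wrap2 = π + 2β = 214.4080°
tangent length = C·cosβ = 67.8233
L = (r1+r2)·wrap + 2·C·cosβ = 21·3.7421 + 2·67.8233 = 214.2312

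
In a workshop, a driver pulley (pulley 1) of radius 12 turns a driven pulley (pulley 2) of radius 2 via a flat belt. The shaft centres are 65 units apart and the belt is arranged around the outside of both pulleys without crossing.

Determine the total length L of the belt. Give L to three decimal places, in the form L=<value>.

open belt: β = asin((r2−r1)/C) = asin(-10/65) = -8.8499°
wrap1 = π − 2β = 197.6998°
wrap2 = π + 2β = 162.3002°
tangent length = C·cosβ = 64.2262
L = r1·wrap1 + r2·wrap2 + 2·C·cosβ = 12·3.4505 + 2·2.8327 + 2·64.2262 = 175.5238

L=175.524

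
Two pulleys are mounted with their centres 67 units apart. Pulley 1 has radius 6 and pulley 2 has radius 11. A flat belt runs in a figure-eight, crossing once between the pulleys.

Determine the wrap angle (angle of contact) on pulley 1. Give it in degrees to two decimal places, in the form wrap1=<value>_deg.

crossed belt: β = asin((r1+r2)/C) = asin(17/67) = 14.6984°
wrap1 = wrap2 = π + 2β = 209.3968°

wrap1=209.40_deg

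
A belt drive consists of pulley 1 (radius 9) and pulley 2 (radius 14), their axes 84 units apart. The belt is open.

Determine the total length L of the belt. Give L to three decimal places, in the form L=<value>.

L=240.554

open belt: β = asin((r2−r1)/C) = asin(5/84) = 3.4125°
wrap1 = π − 2β = 173.1750°
wrap2 = π + 2β = 186.8250°
tangent length = C·cosβ = 83.8511
L = r1·wrap1 + r2·wrap2 + 2·C·cosβ = 9·3.0225 + 14·3.2607 + 2·83.8511 = 240.5543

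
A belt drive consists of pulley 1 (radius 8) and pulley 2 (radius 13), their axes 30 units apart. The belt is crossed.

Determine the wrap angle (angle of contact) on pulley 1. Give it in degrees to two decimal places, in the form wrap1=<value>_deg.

crossed belt: β = asin((r1+r2)/C) = asin(21/30) = 44.4270°
wrap1 = wrap2 = π + 2β = 268.8540°

wrap1=268.85_deg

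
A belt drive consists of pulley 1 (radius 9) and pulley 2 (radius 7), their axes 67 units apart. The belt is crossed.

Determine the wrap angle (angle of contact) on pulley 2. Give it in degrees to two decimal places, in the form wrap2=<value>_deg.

crossed belt: β = asin((r1+r2)/C) = asin(16/67) = 13.8161°
wrap1 = wrap2 = π + 2β = 207.6322°

wrap2=207.63_deg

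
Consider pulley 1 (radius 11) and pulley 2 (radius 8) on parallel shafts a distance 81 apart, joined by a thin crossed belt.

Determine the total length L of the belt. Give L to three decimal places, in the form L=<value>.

L=226.168

crossed belt: β = asin((r1+r2)/C) = asin(19/81) = 13.5662°
wrap1 = wrap2 = π + 2β = 207.1323°
tangent length = C·cosβ = 78.7401
L = (r1+r2)·wrap + 2·C·cosβ = 19·3.6151 + 2·78.7401 = 226.1678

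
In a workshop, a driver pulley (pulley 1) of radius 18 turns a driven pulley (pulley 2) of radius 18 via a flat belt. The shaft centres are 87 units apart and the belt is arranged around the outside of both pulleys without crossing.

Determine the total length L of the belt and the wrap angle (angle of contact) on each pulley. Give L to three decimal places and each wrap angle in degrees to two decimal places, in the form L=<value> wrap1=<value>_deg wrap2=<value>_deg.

open belt: β = asin((r2−r1)/C) = asin(0/87) = 0.0000°
wrap1 = π − 2β = 180.0000°
wrap2 = π + 2β = 180.0000°
tangent length = C·cosβ = 87.0000
L = r1·wrap1 + r2·wrap2 + 2·C·cosβ = 18·3.1416 + 18·3.1416 + 2·87.0000 = 287.0973

L=287.097 wrap1=180.00_deg wrap2=180.00_deg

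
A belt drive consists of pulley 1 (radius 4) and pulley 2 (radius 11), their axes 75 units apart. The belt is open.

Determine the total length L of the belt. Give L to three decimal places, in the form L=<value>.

open belt: β = asin((r2−r1)/C) = asin(7/75) = 5.3554°
wrap1 = π − 2β = 169.2892°
wrap2 = π + 2β = 190.7108°
tangent length = C·cosβ = 74.6726
L = r1·wrap1 + r2·wrap2 + 2·C·cosβ = 4·2.9547 + 11·3.3285 + 2·74.6726 = 197.7777

L=197.778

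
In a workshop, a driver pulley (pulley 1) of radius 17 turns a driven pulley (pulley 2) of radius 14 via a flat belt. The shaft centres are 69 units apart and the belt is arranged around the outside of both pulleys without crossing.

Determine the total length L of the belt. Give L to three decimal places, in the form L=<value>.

open belt: β = asin((r2−r1)/C) = asin(-3/69) = -2.4919°
wrap1 = π − 2β = 184.9838°
wrap2 = π + 2β = 175.0162°
tangent length = C·cosβ = 68.9348
L = r1·wrap1 + r2·wrap2 + 2·C·cosβ = 17·3.2286 + 14·3.0546 + 2·68.9348 = 235.5198

L=235.520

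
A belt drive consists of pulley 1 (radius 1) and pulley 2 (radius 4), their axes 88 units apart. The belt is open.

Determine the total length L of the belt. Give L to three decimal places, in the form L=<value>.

L=191.810

open belt: β = asin((r2−r1)/C) = asin(3/88) = 1.9536°
wrap1 = π − 2β = 176.0927°
wrap2 = π + 2β = 183.9073°
tangent length = C·cosβ = 87.9488
L = r1·wrap1 + r2·wrap2 + 2·C·cosβ = 1·3.0734 + 4·3.2098 + 2·87.9488 = 191.8102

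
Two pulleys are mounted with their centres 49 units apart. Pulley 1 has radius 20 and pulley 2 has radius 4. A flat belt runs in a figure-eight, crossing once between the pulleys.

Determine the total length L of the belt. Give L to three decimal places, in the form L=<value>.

L=185.407

crossed belt: β = asin((r1+r2)/C) = asin(24/49) = 29.3272°
wrap1 = wrap2 = π + 2β = 238.6543°
tangent length = C·cosβ = 42.7200
L = (r1+r2)·wrap + 2·C·cosβ = 24·4.1653 + 2·42.7200 = 185.4073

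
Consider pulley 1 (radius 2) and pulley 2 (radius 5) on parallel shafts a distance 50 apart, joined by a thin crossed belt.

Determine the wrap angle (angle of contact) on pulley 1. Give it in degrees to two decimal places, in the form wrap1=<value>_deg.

crossed belt: β = asin((r1+r2)/C) = asin(7/50) = 8.0478°
wrap1 = wrap2 = π + 2β = 196.0957°

wrap1=196.10_deg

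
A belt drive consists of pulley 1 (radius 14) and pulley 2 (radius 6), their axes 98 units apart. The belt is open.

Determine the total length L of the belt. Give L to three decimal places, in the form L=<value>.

open belt: β = asin((r2−r1)/C) = asin(-8/98) = -4.6824°
wrap1 = π − 2β = 189.3648°
wrap2 = π + 2β = 170.6352°
tangent length = C·cosβ = 97.6729
L = r1·wrap1 + r2·wrap2 + 2·C·cosβ = 14·3.3050 + 6·2.9781 + 2·97.6729 = 259.4853

L=259.485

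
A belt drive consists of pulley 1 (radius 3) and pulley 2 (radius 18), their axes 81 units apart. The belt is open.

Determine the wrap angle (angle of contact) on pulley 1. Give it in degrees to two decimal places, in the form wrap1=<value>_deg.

open belt: β = asin((r2−r1)/C) = asin(15/81) = 10.6719°
wrap1 = π − 2β = 158.6561°
wrap2 = π + 2β = 201.3439°

wrap1=158.66_deg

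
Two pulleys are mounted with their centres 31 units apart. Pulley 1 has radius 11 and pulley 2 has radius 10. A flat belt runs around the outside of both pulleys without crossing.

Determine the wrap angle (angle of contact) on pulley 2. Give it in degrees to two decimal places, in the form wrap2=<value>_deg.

open belt: β = asin((r2−r1)/C) = asin(-1/31) = -1.8486°
wrap1 = π − 2β = 183.6971°
wrap2 = π + 2β = 176.3029°

wrap2=176.30_deg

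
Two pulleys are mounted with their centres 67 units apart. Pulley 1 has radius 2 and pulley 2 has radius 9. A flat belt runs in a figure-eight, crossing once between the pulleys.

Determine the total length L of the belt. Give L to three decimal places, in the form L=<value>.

crossed belt: β = asin((r1+r2)/C) = asin(11/67) = 9.4496°
wrap1 = wrap2 = π + 2β = 198.8991°
tangent length = C·cosβ = 66.0908
L = (r1+r2)·wrap + 2·C·cosβ = 11·3.4714 + 2·66.0908 = 170.3676

L=170.368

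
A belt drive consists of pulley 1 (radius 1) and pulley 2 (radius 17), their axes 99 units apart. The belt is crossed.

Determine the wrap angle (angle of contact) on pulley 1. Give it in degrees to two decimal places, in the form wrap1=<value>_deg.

wrap1=200.95_deg

crossed belt: β = asin((r1+r2)/C) = asin(18/99) = 10.4757°
wrap1 = wrap2 = π + 2β = 200.9514°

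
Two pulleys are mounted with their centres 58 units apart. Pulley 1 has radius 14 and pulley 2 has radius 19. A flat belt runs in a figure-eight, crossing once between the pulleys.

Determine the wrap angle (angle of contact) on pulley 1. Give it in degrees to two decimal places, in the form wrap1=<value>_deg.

crossed belt: β = asin((r1+r2)/C) = asin(33/58) = 34.6781°
wrap1 = wrap2 = π + 2β = 249.3562°

wrap1=249.36_deg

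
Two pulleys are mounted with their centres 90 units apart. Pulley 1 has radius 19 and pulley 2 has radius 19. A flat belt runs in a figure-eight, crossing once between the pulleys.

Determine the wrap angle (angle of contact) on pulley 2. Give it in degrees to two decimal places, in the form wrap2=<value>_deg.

wrap2=229.95_deg

crossed belt: β = asin((r1+r2)/C) = asin(38/90) = 24.9750°
wrap1 = wrap2 = π + 2β = 229.9499°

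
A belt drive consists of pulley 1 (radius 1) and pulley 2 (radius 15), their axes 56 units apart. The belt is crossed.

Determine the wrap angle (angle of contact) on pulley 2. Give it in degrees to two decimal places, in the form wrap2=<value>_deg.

wrap2=213.20_deg

crossed belt: β = asin((r1+r2)/C) = asin(16/56) = 16.6015°
wrap1 = wrap2 = π + 2β = 213.2031°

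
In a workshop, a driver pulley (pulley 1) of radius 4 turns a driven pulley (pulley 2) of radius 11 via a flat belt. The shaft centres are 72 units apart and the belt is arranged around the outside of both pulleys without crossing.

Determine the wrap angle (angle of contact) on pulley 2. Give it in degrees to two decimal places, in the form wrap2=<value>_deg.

wrap2=191.16_deg

open belt: β = asin((r2−r1)/C) = asin(7/72) = 5.5792°
wrap1 = π − 2β = 168.8415°
wrap2 = π + 2β = 191.1585°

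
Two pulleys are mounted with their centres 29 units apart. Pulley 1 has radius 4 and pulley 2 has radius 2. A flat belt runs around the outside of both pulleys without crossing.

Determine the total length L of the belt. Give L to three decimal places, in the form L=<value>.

L=76.988

open belt: β = asin((r2−r1)/C) = asin(-2/29) = -3.9546°
wrap1 = π − 2β = 187.9091°
wrap2 = π + 2β = 172.0909°
tangent length = C·cosβ = 28.9310
L = r1·wrap1 + r2·wrap2 + 2·C·cosβ = 4·3.2796 + 2·3.0036 + 2·28.9310 = 76.9875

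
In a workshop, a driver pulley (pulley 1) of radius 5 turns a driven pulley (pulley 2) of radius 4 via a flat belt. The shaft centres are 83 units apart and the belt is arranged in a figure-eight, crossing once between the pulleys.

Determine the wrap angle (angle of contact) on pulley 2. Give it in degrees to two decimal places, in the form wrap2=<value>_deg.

wrap2=192.45_deg

crossed belt: β = asin((r1+r2)/C) = asin(9/83) = 6.2250°
wrap1 = wrap2 = π + 2β = 192.4501°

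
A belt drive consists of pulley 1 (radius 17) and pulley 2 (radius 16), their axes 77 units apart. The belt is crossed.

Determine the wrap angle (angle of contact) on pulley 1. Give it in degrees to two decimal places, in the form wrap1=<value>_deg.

crossed belt: β = asin((r1+r2)/C) = asin(33/77) = 25.3769°
wrap1 = wrap2 = π + 2β = 230.7539°

wrap1=230.75_deg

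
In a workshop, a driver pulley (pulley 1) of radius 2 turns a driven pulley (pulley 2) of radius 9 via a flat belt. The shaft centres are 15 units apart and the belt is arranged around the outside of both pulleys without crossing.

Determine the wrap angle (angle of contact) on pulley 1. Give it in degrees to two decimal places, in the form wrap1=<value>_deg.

wrap1=124.36_deg

open belt: β = asin((r2−r1)/C) = asin(7/15) = 27.8181°
wrap1 = π − 2β = 124.3637°
wrap2 = π + 2β = 235.6363°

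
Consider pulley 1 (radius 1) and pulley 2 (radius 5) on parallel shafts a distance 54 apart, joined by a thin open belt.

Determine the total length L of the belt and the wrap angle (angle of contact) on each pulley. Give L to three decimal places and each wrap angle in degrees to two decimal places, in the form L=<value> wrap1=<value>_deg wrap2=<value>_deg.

L=127.146 wrap1=171.50_deg wrap2=188.50_deg

open belt: β = asin((r2−r1)/C) = asin(4/54) = 4.2480°
wrap1 = π − 2β = 171.5040°
wrap2 = π + 2β = 188.4960°
tangent length = C·cosβ = 53.8516
L = r1·wrap1 + r2·wrap2 + 2·C·cosβ = 1·2.9933 + 5·3.2899 + 2·53.8516 = 127.1460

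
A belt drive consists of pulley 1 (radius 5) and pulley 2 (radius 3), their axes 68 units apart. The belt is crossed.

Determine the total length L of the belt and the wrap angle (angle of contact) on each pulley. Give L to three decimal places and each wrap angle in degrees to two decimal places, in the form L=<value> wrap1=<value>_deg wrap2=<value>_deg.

L=162.075 wrap1=193.51_deg wrap2=193.51_deg

crossed belt: β = asin((r1+r2)/C) = asin(8/68) = 6.7563°
wrap1 = wrap2 = π + 2β = 193.5127°
tangent length = C·cosβ = 67.5278
L = (r1+r2)·wrap + 2·C·cosβ = 8·3.3774 + 2·67.5278 = 162.0750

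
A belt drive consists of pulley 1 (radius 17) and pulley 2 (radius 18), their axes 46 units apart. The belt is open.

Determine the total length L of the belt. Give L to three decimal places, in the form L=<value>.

L=201.977

open belt: β = asin((r2−r1)/C) = asin(1/46) = 1.2457°
wrap1 = π − 2β = 177.5087°
wrap2 = π + 2β = 182.4913°
tangent length = C·cosβ = 45.9891
L = r1·wrap1 + r2·wrap2 + 2·C·cosβ = 17·3.0981 + 18·3.1851 + 2·45.9891 = 201.9775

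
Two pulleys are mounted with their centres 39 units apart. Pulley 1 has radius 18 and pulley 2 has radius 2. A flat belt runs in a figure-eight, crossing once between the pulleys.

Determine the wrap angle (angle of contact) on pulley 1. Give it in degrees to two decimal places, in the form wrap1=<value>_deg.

crossed belt: β = asin((r1+r2)/C) = asin(20/39) = 30.8519°
wrap1 = wrap2 = π + 2β = 241.7038°

wrap1=241.70_deg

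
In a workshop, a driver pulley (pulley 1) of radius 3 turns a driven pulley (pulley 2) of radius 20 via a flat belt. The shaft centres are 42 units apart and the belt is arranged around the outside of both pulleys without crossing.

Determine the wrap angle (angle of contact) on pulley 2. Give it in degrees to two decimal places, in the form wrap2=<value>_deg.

open belt: β = asin((r2−r1)/C) = asin(17/42) = 23.8762°
wrap1 = π − 2β = 132.2476°
wrap2 = π + 2β = 227.7524°

wrap2=227.75_deg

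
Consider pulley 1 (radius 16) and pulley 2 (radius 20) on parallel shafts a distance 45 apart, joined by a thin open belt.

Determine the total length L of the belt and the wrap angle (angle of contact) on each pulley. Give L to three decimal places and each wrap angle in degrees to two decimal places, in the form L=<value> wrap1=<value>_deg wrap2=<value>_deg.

L=203.453 wrap1=169.80_deg wrap2=190.20_deg

open belt: β = asin((r2−r1)/C) = asin(4/45) = 5.0997°
wrap1 = π − 2β = 169.8006°
wrap2 = π + 2β = 190.1994°
tangent length = C·cosβ = 44.8219
L = r1·wrap1 + r2·wrap2 + 2·C·cosβ = 16·2.9636 + 20·3.3196 + 2·44.8219 = 203.4531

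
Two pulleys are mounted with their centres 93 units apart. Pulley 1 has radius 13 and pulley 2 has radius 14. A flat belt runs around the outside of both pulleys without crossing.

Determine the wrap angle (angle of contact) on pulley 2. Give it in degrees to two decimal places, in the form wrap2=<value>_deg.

open belt: β = asin((r2−r1)/C) = asin(1/93) = 0.6161°
wrap1 = π − 2β = 178.7678°
wrap2 = π + 2β = 181.2322°

wrap2=181.23_deg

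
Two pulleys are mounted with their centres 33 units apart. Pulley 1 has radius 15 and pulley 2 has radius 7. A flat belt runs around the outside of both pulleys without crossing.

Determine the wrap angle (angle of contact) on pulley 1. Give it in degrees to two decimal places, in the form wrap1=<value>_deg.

open belt: β = asin((r2−r1)/C) = asin(-8/33) = -14.0297°
wrap1 = π − 2β = 208.0593°
wrap2 = π + 2β = 151.9407°

wrap1=208.06_deg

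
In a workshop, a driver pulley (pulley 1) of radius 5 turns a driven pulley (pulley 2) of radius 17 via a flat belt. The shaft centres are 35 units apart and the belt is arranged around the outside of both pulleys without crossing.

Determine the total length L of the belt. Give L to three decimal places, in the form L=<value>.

open belt: β = asin((r2−r1)/C) = asin(12/35) = 20.0510°
wrap1 = π − 2β = 139.8979°
wrap2 = π + 2β = 220.1021°
tangent length = C·cosβ = 32.8786
L = r1·wrap1 + r2·wrap2 + 2·C·cosβ = 5·2.4417 + 17·3.8415 + 2·32.8786 = 143.2711

L=143.271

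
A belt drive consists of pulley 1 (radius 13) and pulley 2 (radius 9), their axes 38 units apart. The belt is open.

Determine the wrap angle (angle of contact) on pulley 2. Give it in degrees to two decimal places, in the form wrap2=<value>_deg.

open belt: β = asin((r2−r1)/C) = asin(-4/38) = -6.0423°
wrap1 = π − 2β = 192.0847°
wrap2 = π + 2β = 167.9153°

wrap2=167.92_deg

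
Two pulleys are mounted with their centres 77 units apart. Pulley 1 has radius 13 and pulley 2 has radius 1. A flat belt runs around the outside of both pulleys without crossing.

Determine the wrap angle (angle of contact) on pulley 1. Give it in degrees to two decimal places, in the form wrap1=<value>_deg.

wrap1=197.93_deg

open belt: β = asin((r2−r1)/C) = asin(-12/77) = -8.9658°
wrap1 = π − 2β = 197.9315°
wrap2 = π + 2β = 162.0685°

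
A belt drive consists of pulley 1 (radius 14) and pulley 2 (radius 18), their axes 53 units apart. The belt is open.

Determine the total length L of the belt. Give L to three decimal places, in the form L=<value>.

L=206.833

open belt: β = asin((r2−r1)/C) = asin(4/53) = 4.3283°
wrap1 = π − 2β = 171.3433°
wrap2 = π + 2β = 188.6567°
tangent length = C·cosβ = 52.8488
L = r1·wrap1 + r2·wrap2 + 2·C·cosβ = 14·2.9905 + 18·3.2927 + 2·52.8488 = 206.8330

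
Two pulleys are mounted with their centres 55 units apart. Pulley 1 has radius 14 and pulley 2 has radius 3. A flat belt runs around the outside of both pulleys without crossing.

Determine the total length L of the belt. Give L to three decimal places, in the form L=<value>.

open belt: β = asin((r2−r1)/C) = asin(-11/55) = -11.5370°
wrap1 = π − 2β = 203.0739°
wrap2 = π + 2β = 156.9261°
tangent length = C·cosβ = 53.8888
L = r1·wrap1 + r2·wrap2 + 2·C·cosβ = 14·3.5443 + 3·2.7389 + 2·53.8888 = 165.6145

L=165.614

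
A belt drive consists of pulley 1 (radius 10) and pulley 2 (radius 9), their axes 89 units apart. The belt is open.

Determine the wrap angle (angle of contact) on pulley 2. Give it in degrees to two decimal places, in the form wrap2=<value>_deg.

open belt: β = asin((r2−r1)/C) = asin(-1/89) = -0.6438°
wrap1 = π − 2β = 181.2876°
wrap2 = π + 2β = 178.7124°

wrap2=178.71_deg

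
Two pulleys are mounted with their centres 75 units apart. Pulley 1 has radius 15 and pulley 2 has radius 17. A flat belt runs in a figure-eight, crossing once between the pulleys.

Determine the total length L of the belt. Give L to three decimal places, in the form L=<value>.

L=264.404

crossed belt: β = asin((r1+r2)/C) = asin(32/75) = 25.2562°
wrap1 = wrap2 = π + 2β = 230.5124°
tangent length = C·cosβ = 67.8307
L = (r1+r2)·wrap + 2·C·cosβ = 32·4.0232 + 2·67.8307 = 264.4038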